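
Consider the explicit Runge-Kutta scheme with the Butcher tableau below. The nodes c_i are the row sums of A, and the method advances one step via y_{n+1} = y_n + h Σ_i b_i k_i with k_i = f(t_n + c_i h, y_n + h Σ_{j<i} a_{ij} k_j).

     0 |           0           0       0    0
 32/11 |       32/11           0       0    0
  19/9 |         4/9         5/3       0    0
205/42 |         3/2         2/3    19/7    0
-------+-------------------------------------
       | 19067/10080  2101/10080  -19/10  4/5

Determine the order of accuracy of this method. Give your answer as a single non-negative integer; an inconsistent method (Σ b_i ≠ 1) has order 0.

b = (19067/10080, 2101/10080, -19/10, 4/5)
c = (0, 32/11, 19/9, 205/42)
Ac = (0, 0, 160/33, 5315/693)
Σ b_i: 19067/10080·1 + 2101/10080·1 + (-19/10)·1 + 4/5·1 = 1 ✓
b·c: 2101/10080·32/11 + (-19/10)·19/9 + 4/5·205/42 = 1/2 ✓
b·c²: 2101/10080·1024/121 + (-19/10)·361/81 + 4/5·42025/1764 = 5394061/436590 ≠ 1/3 ⇒ order 2.
b·Ac: (-19/10)·160/33 + 4/5·5315/693 = -2132/693 ≠ 1/6

2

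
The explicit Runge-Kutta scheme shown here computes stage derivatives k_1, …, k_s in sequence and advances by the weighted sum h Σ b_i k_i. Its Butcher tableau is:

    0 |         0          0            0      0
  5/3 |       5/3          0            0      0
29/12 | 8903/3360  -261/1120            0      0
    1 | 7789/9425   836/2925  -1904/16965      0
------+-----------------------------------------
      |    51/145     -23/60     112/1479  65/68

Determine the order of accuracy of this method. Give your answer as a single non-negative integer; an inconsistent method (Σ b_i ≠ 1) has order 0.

4

b = (51/145, -23/60, 112/1479, 65/68)
c = (0, 5/3, 29/12, 1)
Ac = (0, 0, -87/224, 8/39)
Σ b_i: 51/145·1 + (-23/60)·1 + 112/1479·1 + 65/68·1 = 1 ✓
b·c: (-23/60)·5/3 + 112/1479·29/12 + 65/68·1 = 1/2 ✓
b·c²: (-23/60)·25/9 + 112/1479·841/144 + 65/68·1 = 1/3 ✓
b·Ac: 112/1479·(-87/224) + 65/68·8/39 = 1/6 ✓
b·c³: (-23/60)·125/27 + 112/1479·24389/1728 + 65/68·1 = 1/4 ✓
b·(c∘Ac): 112/1479·(-841/896) + 65/68·8/39 = 1/8 ✓
b·Ac²: 112/1479·(-145/224) + 65/68·9/65 = 1/12 ✓
b·A²c: 65/68·17/390 = 1/24 ✓; 4 stages ⇒ order 4.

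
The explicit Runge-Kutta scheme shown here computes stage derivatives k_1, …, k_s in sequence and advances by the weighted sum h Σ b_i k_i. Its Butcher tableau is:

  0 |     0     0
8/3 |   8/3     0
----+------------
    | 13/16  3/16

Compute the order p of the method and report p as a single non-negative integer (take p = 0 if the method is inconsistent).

b = (13/16, 3/16)
c = (0, 8/3)
Σ b_i: 13/16·1 + 3/16·1 = 1 ✓
b·c: 3/16·8/3 = 1/2 ✓; 2 stages ⇒ order 2.

2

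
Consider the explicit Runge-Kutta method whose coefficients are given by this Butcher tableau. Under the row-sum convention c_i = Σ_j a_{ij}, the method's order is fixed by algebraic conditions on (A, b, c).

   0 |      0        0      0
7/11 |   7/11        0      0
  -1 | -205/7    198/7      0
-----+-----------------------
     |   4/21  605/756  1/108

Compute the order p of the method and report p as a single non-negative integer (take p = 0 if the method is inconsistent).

3

b = (4/21, 605/756, 1/108)
c = (0, 7/11, -1)
Ac = (0, 0, 18)
Σ b_i: 4/21·1 + 605/756·1 + 1/108·1 = 1 ✓
b·c: 605/756·7/11 + 1/108·(-1) = 1/2 ✓
b·c²: 605/756·49/121 + 1/108·1 = 1/3 ✓
b·Ac: 1/108·18 = 1/6 ✓; 3 stages ⇒ order 3.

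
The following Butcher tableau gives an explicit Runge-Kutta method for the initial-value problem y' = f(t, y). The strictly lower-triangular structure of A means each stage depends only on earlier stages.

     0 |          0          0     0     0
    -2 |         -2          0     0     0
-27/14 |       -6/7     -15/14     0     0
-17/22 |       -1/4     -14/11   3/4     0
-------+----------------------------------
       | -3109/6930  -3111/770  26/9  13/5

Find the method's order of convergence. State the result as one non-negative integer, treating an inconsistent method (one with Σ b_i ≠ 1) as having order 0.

b = (-3109/6930, -3111/770, 26/9, 13/5)
c = (0, -2, -27/14, -17/22)
Ac = (0, 0, 15/7, 677/616)
Σ b_i: (-3109/6930)·1 + (-3111/770)·1 + 26/9·1 + 13/5·1 = 1 ✓
b·c: (-3111/770)·(-2) + 26/9·(-27/14) + 13/5·(-17/22) = 1/2 ✓
b·c²: (-3111/770)·4 + 26/9·729/196 + 13/5·289/484 = -458153/118580 ≠ 1/3 ⇒ order 2.
b·Ac: 26/9·15/7 + 13/5·677/616 = 83603/9240 ≠ 1/6

2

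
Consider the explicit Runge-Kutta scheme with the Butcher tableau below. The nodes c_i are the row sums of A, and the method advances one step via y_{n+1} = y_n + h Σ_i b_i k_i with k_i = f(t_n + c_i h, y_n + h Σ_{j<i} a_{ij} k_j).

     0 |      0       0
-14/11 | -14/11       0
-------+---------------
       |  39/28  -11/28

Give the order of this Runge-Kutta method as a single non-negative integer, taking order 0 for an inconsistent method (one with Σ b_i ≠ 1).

b = (39/28, -11/28)
c = (0, -14/11)
Σ b_i: 39/28·1 + (-11/28)·1 = 1 ✓
b·c: (-11/28)·(-14/11) = 1/2 ✓; 2 stages ⇒ order 2.

2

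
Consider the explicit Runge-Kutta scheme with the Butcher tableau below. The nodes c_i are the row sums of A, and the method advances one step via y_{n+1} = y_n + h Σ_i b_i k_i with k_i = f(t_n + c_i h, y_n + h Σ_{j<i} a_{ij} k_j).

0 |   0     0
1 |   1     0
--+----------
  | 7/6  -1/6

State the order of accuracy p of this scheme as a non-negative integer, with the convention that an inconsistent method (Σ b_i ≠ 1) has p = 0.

b = (7/6, -1/6)
c = (0, 1)
Σ b_i: 7/6·1 + (-1/6)·1 = 1 ✓
b·c: (-1/6)·1 = -1/6 ≠ 1/2 ⇒ order 1.

1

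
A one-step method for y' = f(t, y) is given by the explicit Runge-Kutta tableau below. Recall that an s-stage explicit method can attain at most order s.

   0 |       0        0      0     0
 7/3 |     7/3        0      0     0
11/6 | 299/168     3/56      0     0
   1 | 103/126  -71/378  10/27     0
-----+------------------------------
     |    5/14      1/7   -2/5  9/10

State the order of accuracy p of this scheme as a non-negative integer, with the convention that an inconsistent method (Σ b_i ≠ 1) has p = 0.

b = (5/14, 1/7, -2/5, 9/10)
c = (0, 7/3, 11/6, 1)
Ac = (0, 0, 1/8, 13/54)
Σ b_i: 5/14·1 + 1/7·1 + (-2/5)·1 + 9/10·1 = 1 ✓
b·c: 1/7·7/3 + (-2/5)·11/6 + 9/10·1 = 1/2 ✓
b·c²: 1/7·49/9 + (-2/5)·121/36 + 9/10·1 = 1/3 ✓
b·Ac: (-2/5)·1/8 + 9/10·13/54 = 1/6 ✓
b·c³: 1/7·343/27 + (-2/5)·1331/216 + 9/10·1 = 1/4 ✓
b·(c∘Ac): (-2/5)·11/48 + 9/10·13/54 = 1/8 ✓
b·Ac²: (-2/5)·7/24 + 9/10·2/9 = 1/12 ✓
b·A²c: 9/10·5/108 = 1/24 ✓; 4 stages ⇒ order 4.

4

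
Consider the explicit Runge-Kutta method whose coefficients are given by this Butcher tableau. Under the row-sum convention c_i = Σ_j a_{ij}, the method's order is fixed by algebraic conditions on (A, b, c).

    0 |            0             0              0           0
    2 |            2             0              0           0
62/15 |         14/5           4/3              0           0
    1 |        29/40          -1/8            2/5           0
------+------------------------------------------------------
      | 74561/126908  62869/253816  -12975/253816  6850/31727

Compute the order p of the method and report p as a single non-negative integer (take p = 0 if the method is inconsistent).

3

b = (74561/126908, 62869/253816, -12975/253816, 6850/31727)
c = (0, 2, 62/15, 1)
Ac = (0, 0, 8/3, 421/300)
Σ b_i: 74561/126908·1 + 62869/253816·1 + (-12975/253816)·1 + 6850/31727·1 = 1 ✓
b·c: 62869/253816·2 + (-12975/253816)·62/15 + 6850/31727·1 = 1/2 ✓
b·c²: 62869/253816·4 + (-12975/253816)·3844/225 + 6850/31727·1 = 1/3 ✓
b·Ac: (-12975/253816)·8/3 + 6850/31727·421/300 = 1/6 ✓
b·c³: 62869/253816·8 + (-12975/253816)·238328/3375 + 6850/31727·1 = -2016488/1427715 ≠ 1/4 ⇒ order 3.
b·(c∘Ac): (-12975/253816)·496/45 + 6850/31727·421/300 = -49583/190362 ≠ 1/8
b·Ac²: (-12975/253816)·16/3 + 6850/31727·14251/2250 = 1563137/1427715 ≠ 1/12
b·A²c: 6850/31727·16/15 = 21920/95181 ≠ 1/24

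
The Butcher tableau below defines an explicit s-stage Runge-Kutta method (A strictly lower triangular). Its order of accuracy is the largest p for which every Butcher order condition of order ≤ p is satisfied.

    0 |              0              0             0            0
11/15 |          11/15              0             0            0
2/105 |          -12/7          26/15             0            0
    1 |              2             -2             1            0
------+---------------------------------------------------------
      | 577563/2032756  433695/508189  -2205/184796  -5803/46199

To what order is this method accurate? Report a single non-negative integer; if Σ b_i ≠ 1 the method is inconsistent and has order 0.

3

b = (577563/2032756, 433695/508189, -2205/184796, -5803/46199)
c = (0, 11/15, 2/105, 1)
Ac = (0, 0, 286/225, -152/105)
Σ b_i: 577563/2032756·1 + 433695/508189·1 + (-2205/184796)·1 + (-5803/46199)·1 = 1 ✓
b·c: 433695/508189·11/15 + (-2205/184796)·2/105 + (-5803/46199)·1 = 1/2 ✓
b·c²: 433695/508189·121/225 + (-2205/184796)·4/11025 + (-5803/46199)·1 = 1/3 ✓
b·Ac: (-2205/184796)·286/225 + (-5803/46199)·(-152/105) = 1/6 ✓
b·c³: 433695/508189·1331/3375 + (-2205/184796)·8/1157625 + (-5803/46199)·1 = 3069916/14552685 ≠ 1/4 ⇒ order 3.
b·(c∘Ac): (-2205/184796)·572/23625 + (-5803/46199)·(-152/105) = 629039/3464925 ≠ 1/8
b·Ac²: (-2205/184796)·3146/3375 + (-5803/46199)·(-11854/11025) = 3607063/29105370 ≠ 1/12
b·A²c: (-5803/46199)·286/225 = -1659658/10394775 ≠ 1/24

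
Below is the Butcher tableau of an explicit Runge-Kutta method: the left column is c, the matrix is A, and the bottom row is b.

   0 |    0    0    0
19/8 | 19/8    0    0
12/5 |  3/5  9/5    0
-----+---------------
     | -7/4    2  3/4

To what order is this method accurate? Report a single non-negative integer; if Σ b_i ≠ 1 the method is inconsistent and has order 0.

b = (-7/4, 2, 3/4)
c = (0, 19/8, 12/5)
Ac = (0, 0, 171/40)
Σ b_i: (-7/4)·1 + 2·1 + 3/4·1 = 1 ✓
b·c: 2·19/8 + 3/4·12/5 = 131/20 ≠ 1/2 ⇒ order 1.

1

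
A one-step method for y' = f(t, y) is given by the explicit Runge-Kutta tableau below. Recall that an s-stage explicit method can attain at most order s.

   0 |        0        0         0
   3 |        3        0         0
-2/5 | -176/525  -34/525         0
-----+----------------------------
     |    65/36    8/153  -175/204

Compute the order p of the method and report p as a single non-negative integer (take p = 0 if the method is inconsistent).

3

b = (65/36, 8/153, -175/204)
c = (0, 3, -2/5)
Ac = (0, 0, -34/175)
Σ b_i: 65/36·1 + 8/153·1 + (-175/204)·1 = 1 ✓
b·c: 8/153·3 + (-175/204)·(-2/5) = 1/2 ✓
b·c²: 8/153·9 + (-175/204)·4/25 = 1/3 ✓
b·Ac: (-175/204)·(-34/175) = 1/6 ✓; 3 stages ⇒ order 3.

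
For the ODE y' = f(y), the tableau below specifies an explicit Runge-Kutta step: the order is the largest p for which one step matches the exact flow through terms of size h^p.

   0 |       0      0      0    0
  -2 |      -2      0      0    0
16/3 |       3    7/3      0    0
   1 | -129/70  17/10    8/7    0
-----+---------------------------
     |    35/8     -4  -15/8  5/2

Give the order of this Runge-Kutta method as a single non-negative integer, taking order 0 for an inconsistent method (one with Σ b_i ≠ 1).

2

b = (35/8, -4, -15/8, 5/2)
c = (0, -2, 16/3, 1)
Ac = (0, 0, -14/3, 283/105)
Σ b_i: 35/8·1 + (-4)·1 + (-15/8)·1 + 5/2·1 = 1 ✓
b·c: (-4)·(-2) + (-15/8)·16/3 + 5/2·1 = 1/2 ✓
b·c²: (-4)·4 + (-15/8)·256/9 + 5/2·1 = -401/6 ≠ 1/3 ⇒ order 2.
b·Ac: (-15/8)·(-14/3) + 5/2·283/105 = 1301/84 ≠ 1/6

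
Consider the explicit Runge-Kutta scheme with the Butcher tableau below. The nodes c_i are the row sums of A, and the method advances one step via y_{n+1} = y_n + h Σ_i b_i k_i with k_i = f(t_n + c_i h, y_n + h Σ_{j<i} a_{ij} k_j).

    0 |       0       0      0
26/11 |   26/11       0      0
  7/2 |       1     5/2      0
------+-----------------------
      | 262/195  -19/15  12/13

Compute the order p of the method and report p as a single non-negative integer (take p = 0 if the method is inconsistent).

1

b = (262/195, -19/15, 12/13)
c = (0, 26/11, 7/2)
Ac = (0, 0, 65/11)
Σ b_i: 262/195·1 + (-19/15)·1 + 12/13·1 = 1 ✓
b·c: (-19/15)·26/11 + 12/13·7/2 = 508/2145 ≠ 1/2 ⇒ order 1.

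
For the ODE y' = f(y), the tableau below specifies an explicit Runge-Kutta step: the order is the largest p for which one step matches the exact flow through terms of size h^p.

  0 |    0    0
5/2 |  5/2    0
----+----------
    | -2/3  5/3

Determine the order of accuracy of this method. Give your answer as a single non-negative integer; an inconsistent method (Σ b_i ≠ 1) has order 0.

1

b = (-2/3, 5/3)
c = (0, 5/2)
Σ b_i: (-2/3)·1 + 5/3·1 = 1 ✓
b·c: 5/3·5/2 = 25/6 ≠ 1/2 ⇒ order 1.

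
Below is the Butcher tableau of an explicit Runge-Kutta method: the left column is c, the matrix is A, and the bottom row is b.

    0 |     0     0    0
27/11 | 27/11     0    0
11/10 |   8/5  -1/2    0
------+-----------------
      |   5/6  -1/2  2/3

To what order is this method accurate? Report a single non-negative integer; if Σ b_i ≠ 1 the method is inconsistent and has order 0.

1

b = (5/6, -1/2, 2/3)
c = (0, 27/11, 11/10)
Ac = (0, 0, -27/22)
Σ b_i: 5/6·1 + (-1/2)·1 + 2/3·1 = 1 ✓
b·c: (-1/2)·27/11 + 2/3·11/10 = -163/330 ≠ 1/2 ⇒ order 1.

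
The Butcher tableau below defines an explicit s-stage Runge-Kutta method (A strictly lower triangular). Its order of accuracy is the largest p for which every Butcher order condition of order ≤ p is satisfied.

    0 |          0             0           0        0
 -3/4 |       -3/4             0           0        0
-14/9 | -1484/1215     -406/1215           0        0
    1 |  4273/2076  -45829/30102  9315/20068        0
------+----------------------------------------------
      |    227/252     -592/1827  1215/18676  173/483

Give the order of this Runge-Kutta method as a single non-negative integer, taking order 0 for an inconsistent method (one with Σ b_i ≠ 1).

b = (227/252, -592/1827, 1215/18676, 173/483)
c = (0, -3/4, -14/9, 1)
Ac = (0, 0, 203/810, 581/1384)
Σ b_i: 227/252·1 + (-592/1827)·1 + 1215/18676·1 + 173/483·1 = 1 ✓
b·c: (-592/1827)·(-3/4) + 1215/18676·(-14/9) + 173/483·1 = 1/2 ✓
b·c²: (-592/1827)·9/16 + 1215/18676·196/81 + 173/483·1 = 1/3 ✓
b·Ac: 1215/18676·203/810 + 173/483·581/1384 = 1/6 ✓
b·c³: (-592/1827)·(-27/64) + 1215/18676·(-2744/729) + 173/483·1 = 1/4 ✓
b·(c∘Ac): 1215/18676·(-1421/3645) + 173/483·581/1384 = 1/8 ✓
b·Ac²: 1215/18676·(-203/1080) + 173/483·1477/5536 = 1/12 ✓
b·A²c: 173/483·161/1384 = 1/24 ✓; 4 stages ⇒ order 4.

4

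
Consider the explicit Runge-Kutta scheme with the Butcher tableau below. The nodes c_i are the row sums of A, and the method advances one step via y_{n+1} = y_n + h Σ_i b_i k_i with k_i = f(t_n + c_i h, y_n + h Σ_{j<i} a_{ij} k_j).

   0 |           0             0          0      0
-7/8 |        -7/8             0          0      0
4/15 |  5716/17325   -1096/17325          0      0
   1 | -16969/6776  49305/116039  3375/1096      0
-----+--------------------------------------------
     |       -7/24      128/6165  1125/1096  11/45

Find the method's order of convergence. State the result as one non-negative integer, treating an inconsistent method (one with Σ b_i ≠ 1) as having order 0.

4

b = (-7/24, 128/6165, 1125/1096, 11/45)
c = (0, -7/8, 4/15, 1)
Ac = (0, 0, 137/2475, 435/968)
Σ b_i: (-7/24)·1 + 128/6165·1 + 1125/1096·1 + 11/45·1 = 1 ✓
b·c: 128/6165·(-7/8) + 1125/1096·4/15 + 11/45·1 = 1/2 ✓
b·c²: 128/6165·49/64 + 1125/1096·16/225 + 11/45·1 = 1/3 ✓
b·Ac: 1125/1096·137/2475 + 11/45·435/968 = 1/6 ✓
b·c³: 128/6165·(-343/512) + 1125/1096·64/3375 + 11/45·1 = 1/4 ✓
b·(c∘Ac): 1125/1096·548/37125 + 11/45·435/968 = 1/8 ✓
b·Ac²: 1125/1096·(-959/19800) + 11/45·4215/7744 = 1/12 ✓
b·A²c: 11/45·15/88 = 1/24 ✓; 4 stages ⇒ order 4.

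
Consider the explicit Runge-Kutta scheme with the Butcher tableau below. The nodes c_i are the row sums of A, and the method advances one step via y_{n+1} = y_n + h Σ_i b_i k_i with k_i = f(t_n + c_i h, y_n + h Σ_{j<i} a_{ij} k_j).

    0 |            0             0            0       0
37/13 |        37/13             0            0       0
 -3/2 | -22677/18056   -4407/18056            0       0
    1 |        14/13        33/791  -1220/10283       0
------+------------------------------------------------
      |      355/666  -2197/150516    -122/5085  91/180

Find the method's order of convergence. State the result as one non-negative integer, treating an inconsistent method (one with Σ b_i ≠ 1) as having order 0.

b = (355/666, -2197/150516, -122/5085, 91/180)
c = (0, 37/13, -3/2, 1)
Ac = (0, 0, -339/488, 27/91)
Σ b_i: 355/666·1 + (-2197/150516)·1 + (-122/5085)·1 + 91/180·1 = 1 ✓
b·c: (-2197/150516)·37/13 + (-122/5085)·(-3/2) + 91/180·1 = 1/2 ✓
b·c²: (-2197/150516)·1369/169 + (-122/5085)·9/4 + 91/180·1 = 1/3 ✓
b·Ac: (-122/5085)·(-339/488) + 91/180·27/91 = 1/6 ✓
b·c³: (-2197/150516)·50653/2197 + (-122/5085)·(-27/8) + 91/180·1 = 1/4 ✓
b·(c∘Ac): (-122/5085)·1017/976 + 91/180·27/91 = 1/8 ✓
b·Ac²: (-122/5085)·(-12543/6344) + 91/180·12/169 = 1/12 ✓
b·A²c: 91/180·15/182 = 1/24 ✓; 4 stages ⇒ order 4.

4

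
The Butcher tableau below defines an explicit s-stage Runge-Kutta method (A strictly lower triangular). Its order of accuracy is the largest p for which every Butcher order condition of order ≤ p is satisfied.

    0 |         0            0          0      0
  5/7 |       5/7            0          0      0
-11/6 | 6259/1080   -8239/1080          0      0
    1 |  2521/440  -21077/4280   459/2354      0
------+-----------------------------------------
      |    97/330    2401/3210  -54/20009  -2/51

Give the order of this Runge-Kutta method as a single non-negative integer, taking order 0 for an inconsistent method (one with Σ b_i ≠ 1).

b = (97/330, 2401/3210, -54/20009, -2/51)
c = (0, 5/7, -11/6, 1)
Ac = (0, 0, -1177/216, -31/8)
Σ b_i: 97/330·1 + 2401/3210·1 + (-54/20009)·1 + (-2/51)·1 = 1 ✓
b·c: 2401/3210·5/7 + (-54/20009)·(-11/6) + (-2/51)·1 = 1/2 ✓
b·c²: 2401/3210·25/49 + (-54/20009)·121/36 + (-2/51)·1 = 1/3 ✓
b·Ac: (-54/20009)·(-1177/216) + (-2/51)·(-31/8) = 1/6 ✓
b·c³: 2401/3210·125/343 + (-54/20009)·(-1331/216) + (-2/51)·1 = 1/4 ✓
b·(c∘Ac): (-54/20009)·12947/1296 + (-2/51)·(-31/8) = 1/8 ✓
b·Ac²: (-54/20009)·(-5885/1512) + (-2/51)·(-13/7) = 1/12 ✓
b·A²c: (-2/51)·(-17/16) = 1/24 ✓; 4 stages ⇒ order 4.

4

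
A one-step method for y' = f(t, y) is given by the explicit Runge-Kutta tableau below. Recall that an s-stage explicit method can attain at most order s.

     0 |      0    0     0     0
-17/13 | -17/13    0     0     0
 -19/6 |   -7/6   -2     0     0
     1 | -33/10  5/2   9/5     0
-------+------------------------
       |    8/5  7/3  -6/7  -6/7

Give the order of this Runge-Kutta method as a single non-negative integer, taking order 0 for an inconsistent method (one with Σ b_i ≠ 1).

0

b = (8/5, 7/3, -6/7, -6/7)
c = (0, -17/13, -19/6, 1)
Ac = (0, 0, 34/13, -583/65)
Σ b_i: 8/5·1 + 7/3·1 + (-6/7)·1 + (-6/7)·1 = 233/105 ≠ 1 ⇒ order 0.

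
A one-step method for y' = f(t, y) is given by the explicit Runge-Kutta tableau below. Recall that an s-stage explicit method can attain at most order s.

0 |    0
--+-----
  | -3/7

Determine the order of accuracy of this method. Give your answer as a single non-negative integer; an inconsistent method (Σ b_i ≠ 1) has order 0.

b = (-3/7)
c = (0)
Σ b_i: (-3/7)·1 = -3/7 ≠ 1 ⇒ order 0.

0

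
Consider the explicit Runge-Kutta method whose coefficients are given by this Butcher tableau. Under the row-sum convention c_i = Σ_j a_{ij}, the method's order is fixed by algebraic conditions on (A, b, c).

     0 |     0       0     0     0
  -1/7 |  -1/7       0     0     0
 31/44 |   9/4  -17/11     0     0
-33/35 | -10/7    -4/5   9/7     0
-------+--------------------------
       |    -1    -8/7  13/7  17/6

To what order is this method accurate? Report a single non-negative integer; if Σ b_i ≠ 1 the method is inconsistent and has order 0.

b = (-1, -8/7, 13/7, 17/6)
c = (0, -1/7, 31/44, -33/35)
Ac = (0, 0, 17/77, 1571/1540)
Σ b_i: (-1)·1 + (-8/7)·1 + 13/7·1 + 17/6·1 = 107/42 ≠ 1 ⇒ order 0.

0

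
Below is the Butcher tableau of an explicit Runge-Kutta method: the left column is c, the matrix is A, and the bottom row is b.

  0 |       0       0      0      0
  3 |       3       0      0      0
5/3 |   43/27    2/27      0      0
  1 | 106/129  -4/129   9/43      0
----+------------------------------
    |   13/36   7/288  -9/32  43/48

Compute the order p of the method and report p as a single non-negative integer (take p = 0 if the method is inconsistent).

4

b = (13/36, 7/288, -9/32, 43/48)
c = (0, 3, 5/3, 1)
Ac = (0, 0, 2/9, 11/43)
Σ b_i: 13/36·1 + 7/288·1 + (-9/32)·1 + 43/48·1 = 1 ✓
b·c: 7/288·3 + (-9/32)·5/3 + 43/48·1 = 1/2 ✓
b·c²: 7/288·9 + (-9/32)·25/9 + 43/48·1 = 1/3 ✓
b·Ac: (-9/32)·2/9 + 43/48·11/43 = 1/6 ✓
b·c³: 7/288·27 + (-9/32)·125/27 + 43/48·1 = 1/4 ✓
b·(c∘Ac): (-9/32)·10/27 + 43/48·11/43 = 1/8 ✓
b·Ac²: (-9/32)·2/3 + 43/48·13/43 = 1/12 ✓
b·A²c: 43/48·2/43 = 1/24 ✓; 4 stages ⇒ order 4.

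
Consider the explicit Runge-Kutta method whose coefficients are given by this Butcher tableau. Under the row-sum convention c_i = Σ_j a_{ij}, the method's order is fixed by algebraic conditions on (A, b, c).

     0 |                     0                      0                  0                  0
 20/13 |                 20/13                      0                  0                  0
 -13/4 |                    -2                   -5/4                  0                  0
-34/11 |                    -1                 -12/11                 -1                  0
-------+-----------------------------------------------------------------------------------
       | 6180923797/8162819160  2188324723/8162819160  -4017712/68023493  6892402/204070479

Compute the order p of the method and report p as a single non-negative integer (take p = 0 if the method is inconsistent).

3

b = (6180923797/8162819160, 2188324723/8162819160, -4017712/68023493, 6892402/204070479)
c = (0, 20/13, -13/4, -34/11)
Ac = (0, 0, -25/13, 899/572)
Σ b_i: 6180923797/8162819160·1 + 2188324723/8162819160·1 + (-4017712/68023493)·1 + 6892402/204070479·1 = 1 ✓
b·c: 2188324723/8162819160·20/13 + (-4017712/68023493)·(-13/4) + 6892402/204070479·(-34/11) = 1/2 ✓
b·c²: 2188324723/8162819160·400/169 + (-4017712/68023493)·169/16 + 6892402/204070479·1156/121 = 1/3 ✓
b·Ac: (-4017712/68023493)·(-25/13) + 6892402/204070479·899/572 = 1/6 ✓
b·c³: 2188324723/8162819160·8000/2197 + (-4017712/68023493)·(-2197/64) + 6892402/204070479·(-39304/1331) = 78066830065/38909437996 ≠ 1/4 ⇒ order 3.
b·(c∘Ac): (-4017712/68023493)·25/4 + 6892402/204070479·(-15283/3146) = -1414592423/2652916227 ≠ 1/8
b·Ac²: (-4017712/68023493)·(-500/169) + 6892402/204070479·(-390971/29744) = -5713473197/21223329816 ≠ 1/12
b·A²c: 6892402/204070479·25/13 = 172310050/2652916227 ≠ 1/24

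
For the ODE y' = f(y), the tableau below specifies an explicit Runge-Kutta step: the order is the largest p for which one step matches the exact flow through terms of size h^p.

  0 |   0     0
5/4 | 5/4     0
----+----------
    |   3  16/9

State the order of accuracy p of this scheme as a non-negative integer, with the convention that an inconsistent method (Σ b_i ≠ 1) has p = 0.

0

b = (3, 16/9)
c = (0, 5/4)
Σ b_i: 3·1 + 16/9·1 = 43/9 ≠ 1 ⇒ order 0.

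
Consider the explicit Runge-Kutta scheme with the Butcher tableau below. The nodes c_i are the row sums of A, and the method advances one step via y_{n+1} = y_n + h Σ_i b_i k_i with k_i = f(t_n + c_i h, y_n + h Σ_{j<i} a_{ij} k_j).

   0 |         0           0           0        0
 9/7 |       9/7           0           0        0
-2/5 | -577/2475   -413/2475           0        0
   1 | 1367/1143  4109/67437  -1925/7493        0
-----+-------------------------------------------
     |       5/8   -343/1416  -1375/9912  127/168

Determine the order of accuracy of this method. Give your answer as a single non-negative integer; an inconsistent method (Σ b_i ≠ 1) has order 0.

b = (5/8, -343/1416, -1375/9912, 127/168)
c = (0, 9/7, -2/5, 1)
Ac = (0, 0, -59/275, 23/127)
Σ b_i: 5/8·1 + (-343/1416)·1 + (-1375/9912)·1 + 127/168·1 = 1 ✓
b·c: (-343/1416)·9/7 + (-1375/9912)·(-2/5) + 127/168·1 = 1/2 ✓
b·c²: (-343/1416)·81/49 + (-1375/9912)·4/25 + 127/168·1 = 1/3 ✓
b·Ac: (-1375/9912)·(-59/275) + 127/168·23/127 = 1/6 ✓
b·c³: (-343/1416)·729/343 + (-1375/9912)·(-8/125) + 127/168·1 = 1/4 ✓
b·(c∘Ac): (-1375/9912)·118/1375 + 127/168·23/127 = 1/8 ✓
b·Ac²: (-1375/9912)·(-531/1925) + 127/168·53/889 = 1/12 ✓
b·A²c: 127/168·7/127 = 1/24 ✓; 4 stages ⇒ order 4.

4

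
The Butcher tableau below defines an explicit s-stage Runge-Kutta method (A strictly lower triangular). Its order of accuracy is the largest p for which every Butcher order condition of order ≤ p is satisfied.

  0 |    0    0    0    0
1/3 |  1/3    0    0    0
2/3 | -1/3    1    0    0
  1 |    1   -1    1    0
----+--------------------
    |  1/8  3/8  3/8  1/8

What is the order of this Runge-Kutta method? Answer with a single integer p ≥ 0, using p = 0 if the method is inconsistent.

b = (1/8, 3/8, 3/8, 1/8)
c = (0, 1/3, 2/3, 1)
Ac = (0, 0, 1/3, 1/3)
Σ b_i: 1/8·1 + 3/8·1 + 3/8·1 + 1/8·1 = 1 ✓
b·c: 3/8·1/3 + 3/8·2/3 + 1/8·1 = 1/2 ✓
b·c²: 3/8·1/9 + 3/8·4/9 + 1/8·1 = 1/3 ✓
b·Ac: 3/8·1/3 + 1/8·1/3 = 1/6 ✓
b·c³: 3/8·1/27 + 3/8·8/27 + 1/8·1 = 1/4 ✓
b·(c∘Ac): 3/8·2/9 + 1/8·1/3 = 1/8 ✓
b·Ac²: 3/8·1/9 + 1/8·1/3 = 1/12 ✓
b·A²c: 1/8·1/3 = 1/24 ✓; 4 stages ⇒ order 4.

4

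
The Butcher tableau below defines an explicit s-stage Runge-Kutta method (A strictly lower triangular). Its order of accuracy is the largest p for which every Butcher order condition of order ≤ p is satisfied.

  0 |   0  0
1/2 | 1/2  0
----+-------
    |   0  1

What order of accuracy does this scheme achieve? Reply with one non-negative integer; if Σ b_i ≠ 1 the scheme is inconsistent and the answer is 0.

2

b = (0, 1)
c = (0, 1/2)
Σ b_i: 1·1 = 1 ✓
b·c: 1·1/2 = 1/2 ✓; 2 stages ⇒ order 2.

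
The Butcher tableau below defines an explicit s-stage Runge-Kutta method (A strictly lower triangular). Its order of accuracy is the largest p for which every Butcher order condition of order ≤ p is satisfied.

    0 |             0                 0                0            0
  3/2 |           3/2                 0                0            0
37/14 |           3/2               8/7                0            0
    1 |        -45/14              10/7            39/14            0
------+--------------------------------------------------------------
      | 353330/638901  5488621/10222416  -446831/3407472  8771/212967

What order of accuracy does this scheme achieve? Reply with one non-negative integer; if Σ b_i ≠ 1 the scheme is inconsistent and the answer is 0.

b = (353330/638901, 5488621/10222416, -446831/3407472, 8771/212967)
c = (0, 3/2, 37/14, 1)
Ac = (0, 0, 12/7, 1863/196)
Σ b_i: 353330/638901·1 + 5488621/10222416·1 + (-446831/3407472)·1 + 8771/212967·1 = 1 ✓
b·c: 5488621/10222416·3/2 + (-446831/3407472)·37/14 + 8771/212967·1 = 1/2 ✓
b·c²: 5488621/10222416·9/4 + (-446831/3407472)·1369/196 + 8771/212967·1 = 1/3 ✓
b·Ac: (-446831/3407472)·12/7 + 8771/212967·1863/196 = 1/6 ✓
b·c³: 5488621/10222416·27/8 + (-446831/3407472)·50653/2744 + 8771/212967·1 = -6766423/11926152 ≠ 1/4 ⇒ order 3.
b·(c∘Ac): (-446831/3407472)·222/49 + 8771/212967·1863/196 = -115085/567912 ≠ 1/8
b·Ac²: (-446831/3407472)·18/7 + 8771/212967·62211/2744 = 1185715/1987692 ≠ 1/12
b·A²c: 8771/212967·234/49 = 4654/23663 ≠ 1/24

3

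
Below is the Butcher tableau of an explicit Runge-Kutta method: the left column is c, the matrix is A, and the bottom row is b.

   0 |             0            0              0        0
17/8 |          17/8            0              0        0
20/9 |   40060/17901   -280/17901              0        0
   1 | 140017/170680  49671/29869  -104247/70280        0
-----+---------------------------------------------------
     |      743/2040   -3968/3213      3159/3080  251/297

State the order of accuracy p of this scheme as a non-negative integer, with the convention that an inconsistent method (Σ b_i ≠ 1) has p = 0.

4

b = (743/2040, -3968/3213, 3159/3080, 251/297)
c = (0, 17/8, 20/9, 1)
Ac = (0, 0, -35/1053, 477/2008)
Σ b_i: 743/2040·1 + (-3968/3213)·1 + 3159/3080·1 + 251/297·1 = 1 ✓
b·c: (-3968/3213)·17/8 + 3159/3080·20/9 + 251/297·1 = 1/2 ✓
b·c²: (-3968/3213)·289/64 + 3159/3080·400/81 + 251/297·1 = 1/3 ✓
b·Ac: 3159/3080·(-35/1053) + 251/297·477/2008 = 1/6 ✓
b·c³: (-3968/3213)·4913/512 + 3159/3080·8000/729 + 251/297·1 = 1/4 ✓
b·(c∘Ac): 3159/3080·(-700/9477) + 251/297·477/2008 = 1/8 ✓
b·Ac²: 3159/3080·(-595/8424) + 251/297·2961/16064 = 1/12 ✓
b·A²c: 251/297·99/2008 = 1/24 ✓; 4 stages ⇒ order 4.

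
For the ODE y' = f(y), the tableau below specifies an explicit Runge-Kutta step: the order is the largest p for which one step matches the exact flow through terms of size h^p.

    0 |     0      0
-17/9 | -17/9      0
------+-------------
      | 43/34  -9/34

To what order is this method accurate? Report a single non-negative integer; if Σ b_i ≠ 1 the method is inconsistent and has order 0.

2

b = (43/34, -9/34)
c = (0, -17/9)
Σ b_i: 43/34·1 + (-9/34)·1 = 1 ✓
b·c: (-9/34)·(-17/9) = 1/2 ✓; 2 stages ⇒ order 2.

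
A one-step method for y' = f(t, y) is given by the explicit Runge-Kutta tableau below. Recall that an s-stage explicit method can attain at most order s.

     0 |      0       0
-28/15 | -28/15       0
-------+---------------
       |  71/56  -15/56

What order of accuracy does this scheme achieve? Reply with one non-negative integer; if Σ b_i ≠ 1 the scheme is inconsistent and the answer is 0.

b = (71/56, -15/56)
c = (0, -28/15)
Σ b_i: 71/56·1 + (-15/56)·1 = 1 ✓
b·c: (-15/56)·(-28/15) = 1/2 ✓; 2 stages ⇒ order 2.

2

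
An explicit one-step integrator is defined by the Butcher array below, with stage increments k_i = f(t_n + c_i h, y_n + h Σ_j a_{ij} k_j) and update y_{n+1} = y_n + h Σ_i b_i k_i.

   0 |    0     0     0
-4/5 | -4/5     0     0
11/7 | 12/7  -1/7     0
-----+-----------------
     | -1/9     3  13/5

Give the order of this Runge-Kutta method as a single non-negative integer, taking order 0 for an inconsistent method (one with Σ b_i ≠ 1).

b = (-1/9, 3, 13/5)
c = (0, -4/5, 11/7)
Ac = (0, 0, 4/35)
Σ b_i: (-1/9)·1 + 3·1 + 13/5·1 = 247/45 ≠ 1 ⇒ order 0.

0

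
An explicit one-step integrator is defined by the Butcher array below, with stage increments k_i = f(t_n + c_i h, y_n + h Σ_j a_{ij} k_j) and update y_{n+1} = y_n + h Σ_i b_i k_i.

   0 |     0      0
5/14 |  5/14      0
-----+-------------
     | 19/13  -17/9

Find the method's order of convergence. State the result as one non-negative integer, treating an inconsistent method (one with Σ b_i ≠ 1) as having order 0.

0

b = (19/13, -17/9)
c = (0, 5/14)
Σ b_i: 19/13·1 + (-17/9)·1 = -50/117 ≠ 1 ⇒ order 0.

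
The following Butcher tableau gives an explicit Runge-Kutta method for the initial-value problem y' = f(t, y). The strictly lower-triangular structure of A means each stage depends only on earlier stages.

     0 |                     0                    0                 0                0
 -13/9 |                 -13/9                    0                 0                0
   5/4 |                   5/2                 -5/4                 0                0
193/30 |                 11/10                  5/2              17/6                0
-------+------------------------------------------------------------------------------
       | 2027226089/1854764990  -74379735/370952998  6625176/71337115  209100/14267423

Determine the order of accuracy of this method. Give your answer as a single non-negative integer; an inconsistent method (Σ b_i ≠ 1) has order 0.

3

b = (2027226089/1854764990, -74379735/370952998, 6625176/71337115, 209100/14267423)
c = (0, -13/9, 5/4, 193/30)
Ac = (0, 0, 65/36, -5/72)
Σ b_i: 2027226089/1854764990·1 + (-74379735/370952998)·1 + 6625176/71337115·1 + 209100/14267423·1 = 1 ✓
b·c: (-74379735/370952998)·(-13/9) + 6625176/71337115·5/4 + 209100/14267423·193/30 = 1/2 ✓
b·c²: (-74379735/370952998)·169/81 + 6625176/71337115·25/16 + 209100/14267423·37249/900 = 1/3 ✓
b·Ac: 6625176/71337115·65/36 + 209100/14267423·(-5/72) = 1/6 ✓
b·c³: (-74379735/370952998)·(-2197/729) + 6625176/71337115·125/64 + 209100/14267423·7189057/27000 = 72235509773/15408816840 ≠ 1/4 ⇒ order 3.
b·(c∘Ac): 6625176/71337115·325/144 + 209100/14267423·(-193/432) = 104296085/513627228 ≠ 1/8
b·Ac²: 6625176/71337115·(-845/324) + 209100/14267423·24995/2592 = -310898621/3081763368 ≠ 1/12
b·A²c: 209100/14267423·1105/216 = 19254625/256813614 ≠ 1/24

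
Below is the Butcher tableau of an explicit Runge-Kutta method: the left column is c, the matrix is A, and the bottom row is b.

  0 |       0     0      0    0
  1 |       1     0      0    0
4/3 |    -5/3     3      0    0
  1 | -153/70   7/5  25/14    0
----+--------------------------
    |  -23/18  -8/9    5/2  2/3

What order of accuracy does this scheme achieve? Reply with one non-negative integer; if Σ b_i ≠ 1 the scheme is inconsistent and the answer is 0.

b = (-23/18, -8/9, 5/2, 2/3)
c = (0, 1, 4/3, 1)
Ac = (0, 0, 3, 397/105)
Σ b_i: (-23/18)·1 + (-8/9)·1 + 5/2·1 + 2/3·1 = 1 ✓
b·c: (-8/9)·1 + 5/2·4/3 + 2/3·1 = 28/9 ≠ 1/2 ⇒ order 1.

1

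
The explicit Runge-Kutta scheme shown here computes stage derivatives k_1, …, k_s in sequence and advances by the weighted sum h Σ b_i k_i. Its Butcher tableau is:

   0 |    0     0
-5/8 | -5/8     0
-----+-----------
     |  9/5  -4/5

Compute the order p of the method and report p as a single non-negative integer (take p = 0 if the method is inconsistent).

b = (9/5, -4/5)
c = (0, -5/8)
Σ b_i: 9/5·1 + (-4/5)·1 = 1 ✓
b·c: (-4/5)·(-5/8) = 1/2 ✓; 2 stages ⇒ order 2.

2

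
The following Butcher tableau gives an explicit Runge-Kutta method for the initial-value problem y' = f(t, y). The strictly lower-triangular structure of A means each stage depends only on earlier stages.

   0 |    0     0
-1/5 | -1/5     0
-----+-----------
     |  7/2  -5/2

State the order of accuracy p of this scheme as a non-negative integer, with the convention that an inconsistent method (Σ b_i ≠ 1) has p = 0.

b = (7/2, -5/2)
c = (0, -1/5)
Σ b_i: 7/2·1 + (-5/2)·1 = 1 ✓
b·c: (-5/2)·(-1/5) = 1/2 ✓; 2 stages ⇒ order 2.

2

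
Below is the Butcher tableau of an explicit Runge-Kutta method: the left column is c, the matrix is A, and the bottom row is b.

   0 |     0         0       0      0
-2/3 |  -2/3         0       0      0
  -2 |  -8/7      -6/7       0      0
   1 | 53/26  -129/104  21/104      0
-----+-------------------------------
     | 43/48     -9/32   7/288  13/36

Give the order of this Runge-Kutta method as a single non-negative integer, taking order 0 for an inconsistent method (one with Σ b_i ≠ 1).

4

b = (43/48, -9/32, 7/288, 13/36)
c = (0, -2/3, -2, 1)
Ac = (0, 0, 4/7, 11/26)
Σ b_i: 43/48·1 + (-9/32)·1 + 7/288·1 + 13/36·1 = 1 ✓
b·c: (-9/32)·(-2/3) + 7/288·(-2) + 13/36·1 = 1/2 ✓
b·c²: (-9/32)·4/9 + 7/288·4 + 13/36·1 = 1/3 ✓
b·Ac: 7/288·4/7 + 13/36·11/26 = 1/6 ✓
b·c³: (-9/32)·(-8/27) + 7/288·(-8) + 13/36·1 = 1/4 ✓
b·(c∘Ac): 7/288·(-8/7) + 13/36·11/26 = 1/8 ✓
b·Ac²: 7/288·(-8/21) + 13/36·10/39 = 1/12 ✓
b·A²c: 13/36·3/26 = 1/24 ✓; 4 stages ⇒ order 4.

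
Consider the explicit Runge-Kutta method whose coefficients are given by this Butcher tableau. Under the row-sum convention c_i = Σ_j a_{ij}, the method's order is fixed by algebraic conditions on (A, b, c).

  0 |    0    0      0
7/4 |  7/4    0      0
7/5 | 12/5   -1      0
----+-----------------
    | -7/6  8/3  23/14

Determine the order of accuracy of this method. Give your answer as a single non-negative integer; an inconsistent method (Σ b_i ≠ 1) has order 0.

0

b = (-7/6, 8/3, 23/14)
c = (0, 7/4, 7/5)
Ac = (0, 0, -7/4)
Σ b_i: (-7/6)·1 + 8/3·1 + 23/14·1 = 22/7 ≠ 1 ⇒ order 0.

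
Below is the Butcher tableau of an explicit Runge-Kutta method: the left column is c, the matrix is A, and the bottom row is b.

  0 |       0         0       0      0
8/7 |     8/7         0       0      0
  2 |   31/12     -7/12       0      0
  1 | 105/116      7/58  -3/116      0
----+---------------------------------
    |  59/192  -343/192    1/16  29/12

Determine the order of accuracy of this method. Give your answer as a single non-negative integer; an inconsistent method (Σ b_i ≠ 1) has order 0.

4

b = (59/192, -343/192, 1/16, 29/12)
c = (0, 8/7, 2, 1)
Ac = (0, 0, -2/3, 5/58)
Σ b_i: 59/192·1 + (-343/192)·1 + 1/16·1 + 29/12·1 = 1 ✓
b·c: (-343/192)·8/7 + 1/16·2 + 29/12·1 = 1/2 ✓
b·c²: (-343/192)·64/49 + 1/16·4 + 29/12·1 = 1/3 ✓
b·Ac: 1/16·(-2/3) + 29/12·5/58 = 1/6 ✓
b·c³: (-343/192)·512/343 + 1/16·8 + 29/12·1 = 1/4 ✓
b·(c∘Ac): 1/16·(-4/3) + 29/12·5/58 = 1/8 ✓
b·Ac²: 1/16·(-16/21) + 29/12·11/203 = 1/12 ✓
b·A²c: 29/12·1/58 = 1/24 ✓; 4 stages ⇒ order 4.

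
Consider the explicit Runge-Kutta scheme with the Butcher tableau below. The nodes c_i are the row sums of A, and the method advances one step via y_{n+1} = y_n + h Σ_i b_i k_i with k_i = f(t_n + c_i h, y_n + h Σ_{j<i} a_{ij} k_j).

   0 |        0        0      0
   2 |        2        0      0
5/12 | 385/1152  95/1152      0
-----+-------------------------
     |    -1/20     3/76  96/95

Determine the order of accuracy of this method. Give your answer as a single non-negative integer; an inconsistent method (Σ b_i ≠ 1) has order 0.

3

b = (-1/20, 3/76, 96/95)
c = (0, 2, 5/12)
Ac = (0, 0, 95/576)
Σ b_i: (-1/20)·1 + 3/76·1 + 96/95·1 = 1 ✓
b·c: 3/76·2 + 96/95·5/12 = 1/2 ✓
b·c²: 3/76·4 + 96/95·25/144 = 1/3 ✓
b·Ac: 96/95·95/576 = 1/6 ✓; 3 stages ⇒ order 3.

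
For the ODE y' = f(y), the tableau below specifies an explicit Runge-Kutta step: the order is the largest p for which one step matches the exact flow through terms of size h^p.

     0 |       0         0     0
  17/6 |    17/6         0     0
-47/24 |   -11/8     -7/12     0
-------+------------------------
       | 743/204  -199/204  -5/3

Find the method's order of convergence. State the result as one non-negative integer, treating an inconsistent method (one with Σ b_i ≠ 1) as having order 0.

b = (743/204, -199/204, -5/3)
c = (0, 17/6, -47/24)
Ac = (0, 0, -119/72)
Σ b_i: 743/204·1 + (-199/204)·1 + (-5/3)·1 = 1 ✓
b·c: (-199/204)·17/6 + (-5/3)·(-47/24) = 1/2 ✓
b·c²: (-199/204)·289/36 + (-5/3)·2209/576 = -24577/1728 ≠ 1/3 ⇒ order 2.
b·Ac: (-5/3)·(-119/72) = 595/216 ≠ 1/6

2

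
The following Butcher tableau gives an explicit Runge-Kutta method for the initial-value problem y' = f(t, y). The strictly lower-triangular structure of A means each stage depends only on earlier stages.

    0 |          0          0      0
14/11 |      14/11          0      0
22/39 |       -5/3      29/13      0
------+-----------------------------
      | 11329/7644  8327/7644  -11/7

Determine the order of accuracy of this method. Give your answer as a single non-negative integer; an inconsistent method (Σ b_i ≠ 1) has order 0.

b = (11329/7644, 8327/7644, -11/7)
c = (0, 14/11, 22/39)
Ac = (0, 0, 406/143)
Σ b_i: 11329/7644·1 + 8327/7644·1 + (-11/7)·1 = 1 ✓
b·c: 8327/7644·14/11 + (-11/7)·22/39 = 1/2 ✓
b·c²: 8327/7644·196/121 + (-11/7)·484/1521 = 148097/117117 ≠ 1/3 ⇒ order 2.
b·Ac: (-11/7)·406/143 = -58/13 ≠ 1/6

2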